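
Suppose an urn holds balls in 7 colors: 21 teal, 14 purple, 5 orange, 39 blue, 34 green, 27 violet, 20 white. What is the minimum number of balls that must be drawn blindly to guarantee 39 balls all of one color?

In the worst case we take at most 38 of each color, but all 21 teal, all 14 purple, all 5 orange, all 34 green, all 27 violet, and all 20 white (fewer than 38), giving 21 + 14 + 5 + 38 + 34 + 27 + 20 = 159.
One more ball then forces some color to 39, so 159 + 1 = 160.

160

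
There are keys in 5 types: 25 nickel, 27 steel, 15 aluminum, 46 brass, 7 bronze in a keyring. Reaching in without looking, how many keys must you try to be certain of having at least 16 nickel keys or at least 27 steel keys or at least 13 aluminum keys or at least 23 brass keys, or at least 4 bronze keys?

79

The worst case stops just short of every target: 15 nickel, 26 steel, 12 aluminum, 22 brass, 3 bronze — 15 + 26 + 12 + 22 + 3 = 78 keys.
One more key must push some type to its target, so 78 + 1 = 79.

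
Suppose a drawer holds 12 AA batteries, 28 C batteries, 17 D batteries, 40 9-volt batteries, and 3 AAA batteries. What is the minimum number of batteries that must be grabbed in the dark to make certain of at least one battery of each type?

98

The hardest type to obtain is AAA: we could draw every other battery first — 100 − 3 = 97 batteries — without a single AAA one.
The next draw must be AAA, so 97 + 1 = 98.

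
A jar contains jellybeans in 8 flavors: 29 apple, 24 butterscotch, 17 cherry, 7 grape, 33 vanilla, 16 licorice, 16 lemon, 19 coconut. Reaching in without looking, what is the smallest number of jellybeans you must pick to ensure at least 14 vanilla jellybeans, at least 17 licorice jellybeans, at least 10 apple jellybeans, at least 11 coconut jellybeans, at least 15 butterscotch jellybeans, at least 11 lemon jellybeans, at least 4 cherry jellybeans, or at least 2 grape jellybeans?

77

The worst case stops just short of every target: 9 apple, 14 butterscotch, 3 cherry, 1 grape, 13 vanilla, 16 licorice, 10 lemon, 10 coconut — 9 + 14 + 3 + 1 + 13 + 16 + 10 + 10 = 76 jellybeans.
One more jellybean must push some flavor to its target, so 76 + 1 = 77.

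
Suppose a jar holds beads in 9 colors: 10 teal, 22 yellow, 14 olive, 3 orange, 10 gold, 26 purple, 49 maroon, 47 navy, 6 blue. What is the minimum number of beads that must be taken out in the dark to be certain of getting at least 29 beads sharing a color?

Treat the 9 colors as pigeonholes.
In the worst case we take at most 28 of each color, but all 10 teal, all 22 yellow, all 14 olive, all 3 orange, all 10 gold, all 26 purple, and all 6 blue (fewer than 28), giving 10 + 22 + 14 + 3 + 10 + 26 + 28 + 28 + 6 = 147.
One more bead then forces some color to 29, so 147 + 1 = 148.

148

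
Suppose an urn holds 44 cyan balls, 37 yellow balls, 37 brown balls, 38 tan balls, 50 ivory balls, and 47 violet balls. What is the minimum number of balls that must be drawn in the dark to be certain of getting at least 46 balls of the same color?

247

In the worst case we take at most 45 of each color, but all 44 cyan, all 37 yellow, all 37 brown, and all 38 tan (fewer than 45), giving 44 + 37 + 37 + 38 + 45 + 45 = 246.
One more ball then forces some color to 46, so 246 + 1 = 247.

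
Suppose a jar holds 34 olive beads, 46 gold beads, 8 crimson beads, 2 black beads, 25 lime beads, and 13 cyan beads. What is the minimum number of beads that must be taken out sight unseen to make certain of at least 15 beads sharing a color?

66

Treat the 6 colors as pigeonholes.
In the worst case we take at most 14 of each color, but all 8 crimson, all 2 black, and all 13 cyan (fewer than 14), giving 14 + 14 + 8 + 2 + 14 + 13 = 65.
One more bead then forces some color to 15, so 65 + 1 = 66.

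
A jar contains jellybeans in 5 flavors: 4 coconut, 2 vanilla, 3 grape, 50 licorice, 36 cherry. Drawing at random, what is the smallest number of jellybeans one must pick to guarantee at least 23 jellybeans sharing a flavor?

In the worst case we take at most 22 of each flavor, but all 4 coconut, all 2 vanilla, and all 3 grape (fewer than 22), giving 4 + 2 + 3 + 22 + 22 = 53.
One more jellybean then forces some flavor to 23, so 53 + 1 = 54.

54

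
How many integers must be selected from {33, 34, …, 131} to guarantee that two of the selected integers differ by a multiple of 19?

Group the integers by remainder mod 19; there are 19 residue classes, each nonempty in this range.
Choosing one from each class (19 integers) avoids any shared remainder.
One more choice must repeat a class, so two differ by a multiple of 19. Hence 19 + 1 = 20.

20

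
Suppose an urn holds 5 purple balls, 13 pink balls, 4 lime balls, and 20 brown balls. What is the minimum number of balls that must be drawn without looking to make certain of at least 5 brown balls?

The worst case draws every non-brown ball first: 5 + 13 + 4 = 22.
The next 5 draws are then forced to be brown, giving 22 + 5 = 27.

27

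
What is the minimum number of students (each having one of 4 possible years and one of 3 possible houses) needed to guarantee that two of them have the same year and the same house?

There are 4 × 3 = 12 (year, house) combinations acting as pigeonholes.
With 12 students we could place one in each, avoiding any repeat.
One more forces some (year, house) pair to hold 2, so 12 + 1 = 13.

13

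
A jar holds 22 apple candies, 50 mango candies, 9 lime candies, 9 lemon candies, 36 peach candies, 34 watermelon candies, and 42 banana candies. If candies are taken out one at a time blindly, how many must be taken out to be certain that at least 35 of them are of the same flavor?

177

In the worst case we take at most 34 of each flavor, but all 22 apple, all 9 lime, and all 9 lemon (fewer than 34), giving 22 + 34 + 9 + 9 + 34 + 34 + 34 = 176.
One more candy then forces some flavor to 35, so 176 + 1 = 177.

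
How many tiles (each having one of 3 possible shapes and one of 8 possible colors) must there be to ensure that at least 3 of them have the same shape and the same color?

49

There are 3 × 8 = 24 (shape, color) combinations acting as pigeonholes.
With 24 × 2 = 48 tiles we could place exactly 2 in each, with no (shape, color) pair reaching 3.
One more forces some (shape, color) pair to hold 3, so 48 + 1 = 49.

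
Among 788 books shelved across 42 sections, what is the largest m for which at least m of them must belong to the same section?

If each of the 42 sections held at most 18, the total would be at most 42 × 18 = 756 < 788, a contradiction.
So at least one holds ⌈788/42⌉ = 19.

19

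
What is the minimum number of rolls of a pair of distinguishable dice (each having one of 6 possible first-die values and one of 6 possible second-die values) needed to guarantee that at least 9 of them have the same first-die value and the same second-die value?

289

There are 6 × 6 = 36 (first-die value, second-die value) combinations acting as pigeonholes.
With 36 × 8 = 288 rolls of a pair of distinguishable dice we could place exactly 8 in each, with no (first-die value, second-die value) pair reaching 9.
One more forces some (first-die value, second-die value) pair to hold 9, so 288 + 1 = 289.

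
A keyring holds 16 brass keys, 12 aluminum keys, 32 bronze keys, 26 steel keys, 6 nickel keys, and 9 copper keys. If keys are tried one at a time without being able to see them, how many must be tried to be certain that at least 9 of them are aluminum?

98

To avoid aluminum keys as long as possible, exhaust the other 5 types first.
The worst case draws every non-aluminum key first: 16 + 32 + 26 + 6 + 9 = 89.
The next 9 draws are then forced to be aluminum, giving 89 + 9 = 98.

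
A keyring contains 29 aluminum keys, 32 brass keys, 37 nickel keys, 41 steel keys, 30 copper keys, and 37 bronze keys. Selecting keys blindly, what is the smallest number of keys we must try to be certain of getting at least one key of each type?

The hardest type to obtain is aluminum: we could draw every other key first — 206 − 29 = 177 keys — without a single aluminum one.
The next draw must be aluminum, so 177 + 1 = 178.

178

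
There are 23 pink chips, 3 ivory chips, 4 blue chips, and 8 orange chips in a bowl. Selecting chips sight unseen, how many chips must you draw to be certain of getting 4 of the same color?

13

The worst case takes 3 chips of each color without reaching 4 of any: 4 × 3 = 12.
The next chip must bring some color to 4, so 12 + 1 = 13.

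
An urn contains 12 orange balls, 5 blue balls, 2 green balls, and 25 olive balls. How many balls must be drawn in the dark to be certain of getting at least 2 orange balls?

34

The worst case draws every non-orange ball first: 5 + 2 + 25 = 32.
The next 2 draws are then forced to be orange, giving 32 + 2 = 34.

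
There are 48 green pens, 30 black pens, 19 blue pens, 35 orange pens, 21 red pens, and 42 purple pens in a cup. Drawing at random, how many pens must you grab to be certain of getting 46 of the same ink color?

193

In the worst case we take at most 45 of each ink color, but all 30 black, all 19 blue, all 35 orange, all 21 red, and all 42 purple (fewer than 45), giving 45 + 30 + 19 + 35 + 21 + 42 = 192.
One more pen then forces some ink color to 46, so 192 + 1 = 193.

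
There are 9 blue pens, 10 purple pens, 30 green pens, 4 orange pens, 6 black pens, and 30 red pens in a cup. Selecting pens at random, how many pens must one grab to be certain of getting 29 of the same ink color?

In the worst case we take at most 28 of each ink color, but all 9 blue, all 10 purple, all 4 orange, and all 6 black (fewer than 28), giving 9 + 10 + 28 + 4 + 6 + 28 = 85.
One more pen then forces some ink color to 29, so 85 + 1 = 86.

86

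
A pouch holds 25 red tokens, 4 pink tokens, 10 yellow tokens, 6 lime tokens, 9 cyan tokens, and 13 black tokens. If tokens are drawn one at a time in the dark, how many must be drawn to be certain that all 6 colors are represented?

64

The hardest color to obtain is pink: we could draw every other token first — 67 − 4 = 63 tokens — without a single pink one.
The next draw must be pink, so 63 + 1 = 64.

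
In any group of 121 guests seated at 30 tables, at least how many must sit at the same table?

5

The 121 guests fall into 30 tables.
If each of the 30 tables held at most 4, the total would be at most 30 × 4 = 120 < 121, a contradiction.
So at least one holds ⌈121/30⌉ = 5.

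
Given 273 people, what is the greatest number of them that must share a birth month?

23

There are 12 months of the year, which serve as the pigeonholes.
If each of the 12 months of the year held at most 22, the total would be at most 12 × 22 = 264 < 273, a contradiction.
So at least one holds ⌈273/12⌉ = 23.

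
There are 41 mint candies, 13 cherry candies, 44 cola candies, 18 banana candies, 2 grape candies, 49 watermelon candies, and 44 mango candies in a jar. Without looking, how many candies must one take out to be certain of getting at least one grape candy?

To avoid grape candies as long as possible, exhaust the other 6 flavors first.
The worst case draws every non-grape candy first: 41 + 13 + 44 + 18 + 49 + 44 = 209.
The next draw is then forced to be grape, giving 209 + 1 = 210.

210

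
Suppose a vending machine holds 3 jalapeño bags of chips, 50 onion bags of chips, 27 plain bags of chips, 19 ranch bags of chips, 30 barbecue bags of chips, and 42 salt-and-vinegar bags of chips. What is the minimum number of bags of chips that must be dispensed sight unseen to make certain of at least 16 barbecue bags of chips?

The worst case draws every non-barbecue bag of chips first: 3 + 50 + 27 + 19 + 42 = 141.
The next 16 draws are then forced to be barbecue, giving 141 + 16 = 157.

157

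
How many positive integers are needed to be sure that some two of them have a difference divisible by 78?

79

Use the pigeonhole principle on residue classes: two integers differ by a multiple of 78 exactly when they share a remainder mod 78.
There are 78 residue classes mod 78, so 78 integers can all lie in distinct classes.
One more integer must repeat a residue, giving a difference divisible by 78. So n = 78 + 1 = 79.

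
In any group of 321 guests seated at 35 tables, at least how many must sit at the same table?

The 321 guests fall into 35 tables.
If each of the 35 tables held at most 9, the total would be at most 35 × 9 = 315 < 321, a contradiction.
So at least one holds ⌈321/35⌉ = 10.

10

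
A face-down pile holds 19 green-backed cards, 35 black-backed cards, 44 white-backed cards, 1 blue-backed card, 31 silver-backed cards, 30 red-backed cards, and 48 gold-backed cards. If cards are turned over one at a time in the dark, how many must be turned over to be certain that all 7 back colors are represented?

The hardest back color to obtain is blue-backed: we could draw every other card first — 208 − 1 = 207 cards — without a single blue-backed one.
The next draw must be blue-backed, so 207 + 1 = 208.

208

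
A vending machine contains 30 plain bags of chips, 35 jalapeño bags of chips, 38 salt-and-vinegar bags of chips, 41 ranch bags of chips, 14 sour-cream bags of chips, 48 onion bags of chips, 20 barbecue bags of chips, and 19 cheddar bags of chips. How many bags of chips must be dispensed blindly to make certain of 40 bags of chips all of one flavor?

235

In the worst case we take at most 39 of each flavor, but all 30 plain, all 35 jalapeño, all 38 salt-and-vinegar, all 14 sour-cream, all 20 barbecue, and all 19 cheddar (fewer than 39), giving 30 + 35 + 38 + 39 + 14 + 39 + 20 + 19 = 234.
One more bag of chips then forces some flavor to 40, so 234 + 1 = 235.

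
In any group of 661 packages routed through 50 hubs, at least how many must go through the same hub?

14

If each of the 50 hubs held at most 13, the total would be at most 50 × 13 = 650 < 661, a contradiction.
So at least one holds ⌈661/50⌉ = 14.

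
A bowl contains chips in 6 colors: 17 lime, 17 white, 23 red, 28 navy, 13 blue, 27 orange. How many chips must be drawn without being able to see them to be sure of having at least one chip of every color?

113

The hardest color to obtain is blue: we could draw every other chip first — 125 − 13 = 112 chips — without a single blue one.
The next draw must be blue, so 112 + 1 = 113.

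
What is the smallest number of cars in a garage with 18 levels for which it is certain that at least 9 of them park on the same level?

145

There are 18 levels acting as pigeonholes.
With 18 × 8 = 144 cars we could place exactly 8 in each, with no class reaching 9.
One more forces some class to hold 9, so 144 + 1 = 145.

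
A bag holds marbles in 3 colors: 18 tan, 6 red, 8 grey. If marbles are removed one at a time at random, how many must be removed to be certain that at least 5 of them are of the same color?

The worst case takes 4 marbles of each color without reaching 5 of any: 3 × 4 = 12.
The next marble must bring some color to 5, so 12 + 1 = 13.

13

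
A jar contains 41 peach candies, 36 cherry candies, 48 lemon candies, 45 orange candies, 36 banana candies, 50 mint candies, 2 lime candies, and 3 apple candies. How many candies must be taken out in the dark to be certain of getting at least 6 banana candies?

231

The worst case draws every non-banana candy first: 41 + 36 + 48 + 45 + 50 + 2 + 3 = 225.
The next 6 draws are then forced to be banana, giving 225 + 6 = 231.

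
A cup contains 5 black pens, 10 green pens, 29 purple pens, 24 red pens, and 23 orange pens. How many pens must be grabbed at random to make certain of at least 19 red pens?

86

The worst case draws every non-red pen first: 5 + 10 + 29 + 23 = 67.
The next 19 draws are then forced to be red, giving 67 + 19 = 86.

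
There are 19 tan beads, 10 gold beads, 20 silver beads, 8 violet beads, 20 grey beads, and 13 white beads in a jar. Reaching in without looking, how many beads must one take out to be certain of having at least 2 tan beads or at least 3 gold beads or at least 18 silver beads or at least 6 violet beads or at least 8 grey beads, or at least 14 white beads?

46

Each of the 6 colors has its own threshold; avoid all of them simultaneously.
The worst case stops just short of every target: 1 tan, 2 gold, 17 silver, 5 violet, 7 grey, 13 white — 1 + 2 + 17 + 5 + 7 + 13 = 45 beads.
One more bead must push some color to its target, so 45 + 1 = 46.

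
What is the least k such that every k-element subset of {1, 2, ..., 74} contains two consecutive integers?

38

Partition {1, …, 74} into 37 pairs: {1,2}, {3,4}, …, {73,74}.
Choosing 37 integers — say the 37 even numbers 2, 4, …, 74 — takes one from each pair and avoids the property.
Choosing 38 forces two into the same pair by pigeonhole, and those are consecutive. So 38.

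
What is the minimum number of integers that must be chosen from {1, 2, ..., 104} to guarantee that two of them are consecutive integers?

53

Partition {1, …, 104} into 52 pairs: {1,2}, {3,4}, …, {103,104}.
Choosing 52 integers — say the 52 even numbers 2, 4, …, 104 — takes one from each pair and avoids the property.
Choosing 53 forces two into the same pair by pigeonhole, and those are consecutive. So 53.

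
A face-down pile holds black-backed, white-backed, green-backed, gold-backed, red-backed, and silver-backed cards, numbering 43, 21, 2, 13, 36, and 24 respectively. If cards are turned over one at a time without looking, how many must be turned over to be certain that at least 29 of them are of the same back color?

117

In the worst case we take at most 28 of each back color, but all 21 white-backed, all 2 green-backed, all 13 gold-backed, and all 24 silver-backed (fewer than 28), giving 28 + 21 + 2 + 13 + 28 + 24 = 116.
One more card then forces some back color to 29, so 116 + 1 = 117.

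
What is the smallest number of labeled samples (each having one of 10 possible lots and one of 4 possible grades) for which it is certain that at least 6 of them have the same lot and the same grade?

There are 10 × 4 = 40 (lot, grade) combinations acting as pigeonholes.
With 40 × 5 = 200 labeled samples we could place exactly 5 in each, with no (lot, grade) pair reaching 6.
One more forces some (lot, grade) pair to hold 6, so 200 + 1 = 201.

201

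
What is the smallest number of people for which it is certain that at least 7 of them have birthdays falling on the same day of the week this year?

There are 7 days of the week acting as pigeonholes.
With 7 × 6 = 42 people we could place exactly 6 in each, with no class reaching 7.
One more forces some class to hold 7, so 42 + 1 = 43.

43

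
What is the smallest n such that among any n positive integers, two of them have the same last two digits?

There are 100 possible two-digit endings acting as pigeonholes.
With 100 positive integers we could place one in each, avoiding any repeat.
One more forces some class to hold 2, so 100 + 1 = 101.

101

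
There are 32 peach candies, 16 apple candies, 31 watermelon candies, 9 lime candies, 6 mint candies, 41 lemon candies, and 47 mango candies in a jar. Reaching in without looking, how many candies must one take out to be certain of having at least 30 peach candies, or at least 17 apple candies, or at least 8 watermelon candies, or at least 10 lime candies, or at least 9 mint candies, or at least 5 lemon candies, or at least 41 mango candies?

112

The worst case stops just short of every target: 29 peach, 16 apple, 7 watermelon, 9 lime, all 6 mint, 4 lemon, 40 mango — 29 + 16 + 7 + 9 + 6 + 4 + 40 = 111 candies.
One more candy must push some flavor to its target, so 111 + 1 = 112.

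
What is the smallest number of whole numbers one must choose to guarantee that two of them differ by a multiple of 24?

Two integers differ by a multiple of 24 exactly when they share a remainder mod 24.
There are 24 residue classes mod 24, so 24 integers can all lie in distinct classes.
One more integer must repeat a residue, giving a difference divisible by 24. So n = 24 + 1 = 25.

25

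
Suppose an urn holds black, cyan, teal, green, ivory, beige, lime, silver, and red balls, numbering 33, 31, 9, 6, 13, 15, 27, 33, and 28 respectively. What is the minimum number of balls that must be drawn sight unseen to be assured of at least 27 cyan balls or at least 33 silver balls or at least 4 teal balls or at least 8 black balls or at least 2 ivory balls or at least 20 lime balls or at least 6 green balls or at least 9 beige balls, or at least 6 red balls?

107

Each of the 9 colors has its own threshold; avoid all of them simultaneously.
The worst case stops just short of every target: 7 black, 26 cyan, 3 teal, 5 green, 1 ivory, 8 beige, 19 lime, 32 silver, 5 red — 7 + 26 + 3 + 5 + 1 + 8 + 19 + 32 + 5 = 106 balls.
One more ball must push some color to its target, so 106 + 1 = 107.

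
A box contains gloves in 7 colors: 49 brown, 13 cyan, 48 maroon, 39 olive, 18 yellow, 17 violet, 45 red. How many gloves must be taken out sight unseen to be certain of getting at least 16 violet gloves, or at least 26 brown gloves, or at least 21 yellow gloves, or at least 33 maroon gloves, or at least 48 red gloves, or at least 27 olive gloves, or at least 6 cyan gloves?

167

The worst case stops just short of every target: 25 brown, 5 cyan, 32 maroon, 26 olive, all 18 yellow, 15 violet, all 45 red — 25 + 5 + 32 + 26 + 18 + 15 + 45 = 166 gloves.
One more glove must push some color to its target, so 166 + 1 = 167.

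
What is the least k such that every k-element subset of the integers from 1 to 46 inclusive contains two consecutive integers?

24

Partition {1, …, 46} into 23 pairs: {1,2}, {3,4}, …, {45,46}.
Choosing 23 integers — say the 23 even numbers 2, 4, …, 46 — takes one from each pair and avoids the property.
Choosing 24 forces two into the same pair by pigeonhole, and those are consecutive. So 24.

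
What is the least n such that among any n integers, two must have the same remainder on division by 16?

Use the pigeonhole principle on residue classes: two integers differ by a multiple of 16 exactly when they share a remainder mod 16.
There are 16 residue classes mod 16, so 16 integers can all lie in distinct classes.
One more integer must repeat a residue, giving a difference divisible by 16. So n = 16 + 1 = 17.

17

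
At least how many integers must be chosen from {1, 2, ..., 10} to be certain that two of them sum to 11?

6

Partition {1, …, 10} into 5 pairs: {1,10}, {2,9}, …, {5,6}.
Choosing 5 integers — say the integers 1 through 5 — takes one from each pair and avoids the property.
Choosing 6 forces two into the same pair by pigeonhole, and those sum to 11. So 6.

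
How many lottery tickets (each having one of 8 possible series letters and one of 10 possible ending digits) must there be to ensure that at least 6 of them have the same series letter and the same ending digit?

401

There are 8 × 10 = 80 (series letter, ending digit) combinations acting as pigeonholes.
With 80 × 5 = 400 lottery tickets we could place exactly 5 in each, with no (series letter, ending digit) pair reaching 6.
One more forces some (series letter, ending digit) pair to hold 6, so 400 + 1 = 401.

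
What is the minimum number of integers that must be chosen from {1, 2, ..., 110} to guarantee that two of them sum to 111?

Partition {1, …, 110} into 55 pairs: {1,110}, {2,109}, …, {55,56}.
Choosing 55 integers — say the integers 1 through 55 — takes one from each pair and avoids the property.
Choosing 56 forces two into the same pair by pigeonhole, and those sum to 111. So 56.

56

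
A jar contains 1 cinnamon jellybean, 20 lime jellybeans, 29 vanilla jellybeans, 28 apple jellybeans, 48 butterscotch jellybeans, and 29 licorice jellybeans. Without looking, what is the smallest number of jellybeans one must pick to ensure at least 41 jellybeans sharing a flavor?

In the worst case we take at most 40 of each flavor, but all 1 cinnamon, all 20 lime, all 29 vanilla, all 28 apple, and all 29 licorice (fewer than 40), giving 1 + 20 + 29 + 28 + 40 + 29 = 147.
One more jellybean then forces some flavor to 41, so 147 + 1 = 148.

148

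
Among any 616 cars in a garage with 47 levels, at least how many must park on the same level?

14

The 616 cars fall into 47 levels.
If each of the 47 levels held at most 13, the total would be at most 47 × 13 = 611 < 616, a contradiction.
So at least one holds ⌈616/47⌉ = 14.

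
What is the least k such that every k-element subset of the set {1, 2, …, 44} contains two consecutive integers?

23

Partition {1, …, 44} into 22 pairs: {1,2}, {3,4}, …, {43,44}.
Choosing 22 integers — say the 22 even numbers 2, 4, …, 44 — takes one from each pair and avoids the property.
Choosing 23 forces two into the same pair by pigeonhole, and those are consecutive. So 23.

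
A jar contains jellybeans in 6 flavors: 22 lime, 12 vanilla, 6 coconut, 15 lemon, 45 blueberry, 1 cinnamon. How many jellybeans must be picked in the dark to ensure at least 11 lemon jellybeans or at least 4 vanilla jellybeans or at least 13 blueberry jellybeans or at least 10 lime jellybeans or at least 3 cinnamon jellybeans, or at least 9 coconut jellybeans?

42

Each of the 6 flavors has its own threshold; avoid all of them simultaneously.
The worst case stops just short of every target: 9 lime, 3 vanilla, all 6 coconut, 10 lemon, 12 blueberry, all 1 cinnamon — 9 + 3 + 6 + 10 + 12 + 1 = 41 jellybeans.
One more jellybean must push some flavor to its target, so 41 + 1 = 42.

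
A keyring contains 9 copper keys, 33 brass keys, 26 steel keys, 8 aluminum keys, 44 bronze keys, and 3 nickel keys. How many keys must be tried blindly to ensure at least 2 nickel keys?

The worst case draws every non-nickel key first: 9 + 33 + 26 + 8 + 44 = 120.
The next 2 draws are then forced to be nickel, giving 120 + 2 = 122.

122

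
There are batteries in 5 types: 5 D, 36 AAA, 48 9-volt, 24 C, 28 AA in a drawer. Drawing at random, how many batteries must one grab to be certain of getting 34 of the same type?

Treat the 5 types as pigeonholes.
In the worst case we take at most 33 of each type, but all 5 D, all 24 C, and all 28 AA (fewer than 33), giving 5 + 33 + 33 + 24 + 28 = 123.
One more battery then forces some type to 34, so 123 + 1 = 124.

124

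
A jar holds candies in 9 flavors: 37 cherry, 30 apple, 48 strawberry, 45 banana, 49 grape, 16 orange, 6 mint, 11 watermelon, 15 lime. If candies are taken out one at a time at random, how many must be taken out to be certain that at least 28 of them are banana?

240

To avoid banana candies as long as possible, exhaust the other 8 flavors first.
The worst case draws every non-banana candy first: 37 + 30 + 48 + 49 + 16 + 6 + 11 + 15 = 212.
The next 28 draws are then forced to be banana, giving 212 + 28 = 240.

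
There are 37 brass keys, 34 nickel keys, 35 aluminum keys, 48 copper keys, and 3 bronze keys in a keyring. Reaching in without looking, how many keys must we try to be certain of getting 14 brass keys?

134

To avoid brass keys as long as possible, exhaust the other 4 types first.
The worst case draws every non-brass key first: 34 + 35 + 48 + 3 = 120.
The next 14 draws are then forced to be brass, giving 120 + 14 = 134.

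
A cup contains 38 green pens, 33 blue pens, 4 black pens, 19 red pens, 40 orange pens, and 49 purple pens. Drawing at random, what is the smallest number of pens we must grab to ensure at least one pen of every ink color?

180

The hardest ink color to obtain is black: we could draw every other pen first — 183 − 4 = 179 pens — without a single black one.
The next draw must be black, so 179 + 1 = 180.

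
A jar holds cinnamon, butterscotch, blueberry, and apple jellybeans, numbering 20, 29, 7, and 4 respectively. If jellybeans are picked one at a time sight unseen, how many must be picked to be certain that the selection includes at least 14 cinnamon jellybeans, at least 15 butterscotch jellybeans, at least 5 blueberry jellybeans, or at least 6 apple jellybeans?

36

The worst case stops just short of every target: 13 cinnamon, 14 butterscotch, 4 blueberry, all 4 apple — 13 + 14 + 4 + 4 = 35 jellybeans.
One more jellybean must push some flavor to its target, so 35 + 1 = 36.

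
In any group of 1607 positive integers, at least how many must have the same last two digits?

17

The 1607 positive integers fall into 100 possible two-digit endings.
If each of the 100 possible two-digit endings held at most 16, the total would be at most 100 × 16 = 1600 < 1607, a contradiction.
So at least one holds ⌈1607/100⌉ = 17.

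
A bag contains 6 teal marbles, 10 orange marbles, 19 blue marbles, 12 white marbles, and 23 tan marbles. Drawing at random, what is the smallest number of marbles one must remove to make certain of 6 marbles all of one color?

26

Treat the 5 colors as pigeonholes.
The worst case takes 5 marbles of each color without reaching 6 of any: 5 × 5 = 25.
The next marble must bring some color to 6, so 25 + 1 = 26.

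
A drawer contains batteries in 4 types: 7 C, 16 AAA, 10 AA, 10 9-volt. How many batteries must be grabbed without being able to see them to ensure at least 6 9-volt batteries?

39

To avoid 9-volt batteries as long as possible, exhaust the other 3 types first.
The worst case draws every non-9-volt battery first: 7 + 16 + 10 = 33.
The next 6 draws are then forced to be 9-volt, giving 33 + 6 = 39.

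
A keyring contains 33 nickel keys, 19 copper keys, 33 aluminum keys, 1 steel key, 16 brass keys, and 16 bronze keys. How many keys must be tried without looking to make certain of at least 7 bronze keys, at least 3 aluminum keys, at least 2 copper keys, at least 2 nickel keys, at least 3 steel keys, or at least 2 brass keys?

The worst case stops just short of every target: 1 nickel, 1 copper, 2 aluminum, all 1 steel, 1 brass, 6 bronze — 1 + 1 + 2 + 1 + 1 + 6 = 12 keys.
One more key must push some type to its target, so 12 + 1 = 13.

13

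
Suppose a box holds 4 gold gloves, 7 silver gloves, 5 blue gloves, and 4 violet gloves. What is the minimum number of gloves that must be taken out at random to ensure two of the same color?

The worst case takes 1 glove of each color without reaching 2 of any: 4 × 1 = 4.
The next glove must bring some color to 2, so 4 + 1 = 5.

5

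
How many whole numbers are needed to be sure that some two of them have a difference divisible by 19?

20

Use the pigeonhole principle on residue classes: two integers differ by a multiple of 19 exactly when they share a remainder mod 19.
There are 19 residue classes mod 19, so 19 integers can all lie in distinct classes.
One more integer must repeat a residue, giving a difference divisible by 19. So n = 19 + 1 = 20.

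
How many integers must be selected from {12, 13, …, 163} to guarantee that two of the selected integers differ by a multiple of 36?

Use the pigeonhole principle on residue classes: group the integers by remainder mod 36; there are 36 residue classes, each nonempty in this range.
Choosing one from each class (36 integers) avoids any shared remainder.
One more choice must repeat a class, so two differ by a multiple of 36. Hence 36 + 1 = 37.

37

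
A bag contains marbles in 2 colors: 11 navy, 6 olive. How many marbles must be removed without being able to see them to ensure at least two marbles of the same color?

3

The worst case takes 1 marble of each color without reaching 2 of any: 2 × 1 = 2.
The next marble must bring some color to 2, so 2 + 1 = 3.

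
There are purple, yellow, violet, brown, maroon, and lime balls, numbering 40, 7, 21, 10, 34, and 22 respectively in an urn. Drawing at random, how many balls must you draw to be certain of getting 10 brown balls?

The worst case draws every non-brown ball first: 40 + 7 + 21 + 34 + 22 = 124.
The next 10 draws are then forced to be brown, giving 124 + 10 = 134.

134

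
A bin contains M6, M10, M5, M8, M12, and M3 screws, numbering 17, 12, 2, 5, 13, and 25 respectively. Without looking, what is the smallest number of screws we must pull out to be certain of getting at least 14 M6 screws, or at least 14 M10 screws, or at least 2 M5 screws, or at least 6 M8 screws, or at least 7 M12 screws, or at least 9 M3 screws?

46

The worst case stops just short of every target: 13 M6, all 12 M10, 1 M5, 5 M8, 6 M12, 8 M3 — 13 + 12 + 1 + 5 + 6 + 8 = 45 screws.
One more screw must push some size to its target, so 45 + 1 = 46.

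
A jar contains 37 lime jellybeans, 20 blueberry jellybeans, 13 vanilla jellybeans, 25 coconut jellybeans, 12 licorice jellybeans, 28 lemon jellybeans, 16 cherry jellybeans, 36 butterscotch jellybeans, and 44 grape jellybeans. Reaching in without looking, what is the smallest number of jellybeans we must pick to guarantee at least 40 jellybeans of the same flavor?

In the worst case we take at most 39 of each flavor, but all 37 lime, all 20 blueberry, all 13 vanilla, all 25 coconut, all 12 licorice, all 28 lemon, all 16 cherry, and all 36 butterscotch (fewer than 39), giving 37 + 20 + 13 + 25 + 12 + 28 + 16 + 36 + 39 = 226.
One more jellybean then forces some flavor to 40, so 226 + 1 = 227.

227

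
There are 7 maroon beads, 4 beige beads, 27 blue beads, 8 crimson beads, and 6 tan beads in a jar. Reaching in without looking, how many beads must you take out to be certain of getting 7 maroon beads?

To avoid maroon beads as long as possible, exhaust the other 4 colors first.
The worst case draws every non-maroon bead first: 4 + 27 + 8 + 6 = 45.
The next 7 draws are then forced to be maroon, giving 45 + 7 = 52.

52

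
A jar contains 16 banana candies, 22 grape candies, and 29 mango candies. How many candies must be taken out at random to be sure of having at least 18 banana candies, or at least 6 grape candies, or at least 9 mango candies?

30

Each of the 3 flavors has its own threshold; avoid all of them simultaneously.
The worst case stops just short of every target: all 16 banana, 5 grape, 8 mango — 16 + 5 + 8 = 29 candies.
One more candy must push some flavor to its target, so 29 + 1 = 30.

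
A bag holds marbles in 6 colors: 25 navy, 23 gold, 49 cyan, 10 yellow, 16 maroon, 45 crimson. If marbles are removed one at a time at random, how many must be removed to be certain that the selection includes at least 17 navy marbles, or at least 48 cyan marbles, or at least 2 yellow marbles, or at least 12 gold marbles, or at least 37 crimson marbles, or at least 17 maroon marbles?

128

The worst case stops just short of every target: 16 navy, 11 gold, 47 cyan, 1 yellow, 16 maroon, 36 crimson — 16 + 11 + 47 + 1 + 16 + 36 = 127 marbles.
One more marble must push some color to its target, so 127 + 1 = 128.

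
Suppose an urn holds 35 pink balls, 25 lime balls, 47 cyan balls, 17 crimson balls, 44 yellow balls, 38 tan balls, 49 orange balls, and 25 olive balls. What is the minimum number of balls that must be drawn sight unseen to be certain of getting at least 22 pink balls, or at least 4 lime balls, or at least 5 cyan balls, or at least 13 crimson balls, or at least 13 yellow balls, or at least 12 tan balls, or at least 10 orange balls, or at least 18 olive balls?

90

The worst case stops just short of every target: 21 pink, 3 lime, 4 cyan, 12 crimson, 12 yellow, 11 tan, 9 orange, 17 olive — 21 + 3 + 4 + 12 + 12 + 11 + 9 + 17 = 89 balls.
One more ball must push some color to its target, so 89 + 1 = 90.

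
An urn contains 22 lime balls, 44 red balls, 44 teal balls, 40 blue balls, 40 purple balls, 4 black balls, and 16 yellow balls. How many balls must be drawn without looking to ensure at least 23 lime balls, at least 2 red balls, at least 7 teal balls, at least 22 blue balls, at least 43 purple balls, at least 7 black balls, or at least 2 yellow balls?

The worst case stops just short of every target: 22 lime, 1 red, 6 teal, 21 blue, all 40 purple, all 4 black, 1 yellow — 22 + 1 + 6 + 21 + 40 + 4 + 1 = 95 balls.
One more ball must push some color to its target, so 95 + 1 = 96.

96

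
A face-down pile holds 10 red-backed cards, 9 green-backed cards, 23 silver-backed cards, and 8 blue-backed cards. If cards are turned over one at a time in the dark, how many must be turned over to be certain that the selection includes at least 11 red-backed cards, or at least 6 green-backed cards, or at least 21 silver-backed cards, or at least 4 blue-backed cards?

39

The worst case stops just short of every target: 10 red-backed, 5 green-backed, 20 silver-backed, 3 blue-backed — 10 + 5 + 20 + 3 = 38 cards.
One more card must push some back color to its target, so 38 + 1 = 39.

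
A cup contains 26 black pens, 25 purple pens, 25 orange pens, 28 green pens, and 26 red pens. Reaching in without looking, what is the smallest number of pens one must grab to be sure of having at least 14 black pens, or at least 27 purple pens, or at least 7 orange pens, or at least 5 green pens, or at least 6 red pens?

The worst case stops just short of every target: 13 black, all 25 purple, 6 orange, 4 green, 5 red — 13 + 25 + 6 + 4 + 5 = 53 pens.
One more pen must push some ink color to its target, so 53 + 1 = 54.

54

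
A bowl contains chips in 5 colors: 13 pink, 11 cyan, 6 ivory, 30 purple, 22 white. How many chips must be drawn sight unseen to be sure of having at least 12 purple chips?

64

The worst case draws every non-purple chip first: 13 + 11 + 6 + 22 = 52.
The next 12 draws are then forced to be purple, giving 52 + 12 = 64.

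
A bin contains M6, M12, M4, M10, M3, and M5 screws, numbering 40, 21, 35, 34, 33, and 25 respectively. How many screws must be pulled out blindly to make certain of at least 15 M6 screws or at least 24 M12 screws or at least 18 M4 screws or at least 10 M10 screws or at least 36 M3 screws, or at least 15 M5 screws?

The worst case stops just short of every target: 14 M6, all 21 M12, 17 M4, 9 M10, all 33 M3, 14 M5 — 14 + 21 + 17 + 9 + 33 + 14 = 108 screws.
One more screw must push some size to its target, so 108 + 1 = 109.

109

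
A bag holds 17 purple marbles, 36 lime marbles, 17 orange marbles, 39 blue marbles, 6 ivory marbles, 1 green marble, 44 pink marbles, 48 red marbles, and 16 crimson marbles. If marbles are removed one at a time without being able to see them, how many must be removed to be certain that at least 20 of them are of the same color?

134

In the worst case we take at most 19 of each color, but all 17 purple, all 17 orange, all 6 ivory, all 1 green, and all 16 crimson (fewer than 19), giving 17 + 19 + 17 + 19 + 6 + 1 + 19 + 19 + 16 = 133.
One more marble then forces some color to 20, so 133 + 1 = 134.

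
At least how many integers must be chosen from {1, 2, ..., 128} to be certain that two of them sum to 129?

65

Partition {1, …, 128} into 64 pairs: {1,128}, {2,127}, …, {64,65}.
Choosing 64 integers — say the integers 1 through 64 — takes one from each pair and avoids the property.
Choosing 65 forces two into the same pair by pigeonhole, and those sum to 129. So 65.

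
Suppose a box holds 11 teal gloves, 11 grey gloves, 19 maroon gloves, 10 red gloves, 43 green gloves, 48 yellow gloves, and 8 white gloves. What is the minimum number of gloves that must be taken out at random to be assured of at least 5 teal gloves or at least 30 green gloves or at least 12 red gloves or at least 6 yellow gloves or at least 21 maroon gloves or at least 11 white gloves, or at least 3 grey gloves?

The worst case stops just short of every target: 4 teal, 2 grey, all 19 maroon, all 10 red, 29 green, 5 yellow, all 8 white — 4 + 2 + 19 + 10 + 29 + 5 + 8 = 77 gloves.
One more glove must push some color to its target, so 77 + 1 = 78.

78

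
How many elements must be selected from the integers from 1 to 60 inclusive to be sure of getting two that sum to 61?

31

Partition {1, …, 60} into 30 pairs: {1,60}, {2,59}, …, {30,31}.
Choosing 30 integers — say the integers 1 through 30 — takes one from each pair and avoids the property.
Choosing 31 forces two into the same pair by pigeonhole, and those sum to 61. So 31.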